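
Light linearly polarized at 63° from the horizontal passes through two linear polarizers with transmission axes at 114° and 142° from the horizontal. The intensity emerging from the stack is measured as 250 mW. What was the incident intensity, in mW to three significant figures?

I₁ = I₀ cos²(114° − 63°) = I₀ cos²(51°) = 0.396 I₀.
I₂ = I₁ cos²(142° − 114°) = 0.396 I₀ · cos²(28°) = 0.3088 I₀.
So 250 mW = 0.3088 I₀, giving I₀ = 250/0.3088 = 809.7 mW.

I₀ ≈ 810 mW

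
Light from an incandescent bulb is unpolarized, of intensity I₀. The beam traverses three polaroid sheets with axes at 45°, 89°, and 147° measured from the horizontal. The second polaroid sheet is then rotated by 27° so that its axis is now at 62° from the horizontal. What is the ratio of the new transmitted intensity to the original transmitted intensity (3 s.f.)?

Before rotation:
Unpolarized light through the first polarizer → I₁ = ½ I₀, now polarized at 45°.
I₂ = I₁ cos²(89° − 45°) = 0.5 I₀ · cos²(44°) = 0.2587 I₀.
I₃ = I₂ cos²(147° − 89°) = 0.2587 I₀ · cos²(58°) = 0.07265 I₀.
After rotation:
Unpolarized light through the first polarizer → I₁ = ½ I₀, now polarized at 45°.
I₂ = I₁ cos²(62° − 45°) = 0.5 I₀ · cos²(17°) = 0.4573 I₀.
I₃ = I₂ cos²(147° − 62°) = 0.4573 I₀ · cos²(85°) = 0.003473 I₀.
Ratio = 0.003473 / 0.07265 = 0.04781.

I_new/I_old ≈ 0.0478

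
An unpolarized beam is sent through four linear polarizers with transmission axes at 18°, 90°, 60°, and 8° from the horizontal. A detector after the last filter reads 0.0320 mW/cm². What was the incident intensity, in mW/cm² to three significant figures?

Unpolarized light through the first polarizer → I₁ = ½ I₀, now polarized at 18°.
I₂ = I₁ cos²(90° − 18°) = 0.5 I₀ · cos²(72°) = 0.04775 I₀.
I₃ = I₂ cos²(60° − 90°) = 0.04775 I₀ · cos²(30°) = 0.03581 I₀.
I₄ = I₃ cos²(8° − 60°) = 0.03581 I₀ · cos²(52°) = 0.01357 I₀.
So 0.0320 mW/cm² = 0.01357 I₀, giving I₀ = 0.0320/0.01357 = 2.358 mW/cm².

I₀ ≈ 2.36 mW/cm²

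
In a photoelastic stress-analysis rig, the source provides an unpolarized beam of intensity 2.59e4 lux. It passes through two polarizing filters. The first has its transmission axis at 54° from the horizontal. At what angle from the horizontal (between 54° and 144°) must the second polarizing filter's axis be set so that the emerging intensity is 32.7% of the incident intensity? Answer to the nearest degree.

Unpolarized light through the first polarizer → I₁ = ½ I₀, now polarized at 54°.
Need I₂/I₀ = 0.327, so cos²(θ − 54°) = 0.327 / 0.5 = 0.654.
θ − 54° = arccos(√0.654) = 36.0°, giving θ ≈ 54 + 36.0 = 90.0°.

θ ≈ 90°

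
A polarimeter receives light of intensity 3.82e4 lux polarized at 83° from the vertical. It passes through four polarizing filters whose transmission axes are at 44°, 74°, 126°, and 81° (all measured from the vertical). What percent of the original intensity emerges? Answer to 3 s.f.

≈ 8.58%

I₁ = 3.82e4 lux · cos²(39°) = 2.307e+04 lux.
I₂ = I₁ · cos²(30°) = 2.307e+04 · 0.75 = 1.73e+04 lux.
I₃ = I₂ · cos²(52°) = 1.73e+04 · 0.379 = 6559 lux.
I₄ = I₃ · cos²(45°) = 6559 · 0.5 = 3279 lux.
That is 8.585% of the incident intensity.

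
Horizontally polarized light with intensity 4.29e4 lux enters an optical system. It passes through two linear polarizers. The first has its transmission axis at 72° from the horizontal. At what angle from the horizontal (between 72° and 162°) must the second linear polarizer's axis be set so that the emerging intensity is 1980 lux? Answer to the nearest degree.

I₁ = I₀ cos²(72° − 0°) = I₀ cos²(72°) = 0.09549 I₀.
Target fraction: 1980 / 4.29e4 lux = 0.04615 of I₀.
Need I₂/I₀ = 0.04615, so cos²(θ − 72°) = 0.04615 / 0.09549 = 0.4833.
θ − 72° = arccos(√0.4833) = 46.0°, giving θ ≈ 72 + 46.0 = 118.0°.

θ ≈ 118°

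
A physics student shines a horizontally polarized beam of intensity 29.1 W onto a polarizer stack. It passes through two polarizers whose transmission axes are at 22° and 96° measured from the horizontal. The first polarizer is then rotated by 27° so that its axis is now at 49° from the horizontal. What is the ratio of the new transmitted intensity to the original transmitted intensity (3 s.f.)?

Before rotation:
I₁ = I₀ cos²(22° − 0°) = I₀ cos²(22°) = 0.8597 I₀.
I₂ = I₁ cos²(96° − 22°) = 0.8597 I₀ · cos²(74°) = 0.06531 I₀.
After rotation:
I₁ = I₀ cos²(49° − 0°) = I₀ cos²(49°) = 0.4304 I₀.
I₂ = I₁ cos²(96° − 49°) = 0.4304 I₀ · cos²(47°) = 0.2002 I₀.
Ratio = 0.2002 / 0.06531 = 3.065.

I_new/I_old ≈ 3.07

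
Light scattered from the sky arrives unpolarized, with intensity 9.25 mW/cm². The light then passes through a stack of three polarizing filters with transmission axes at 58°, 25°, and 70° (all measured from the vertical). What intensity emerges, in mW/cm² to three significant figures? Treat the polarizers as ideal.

I ≈ 1.63 mW/cm²

Unpolarized light through the first polarizer → I₁ = 9.25 mW/cm²/2 = 4.625 mW/cm², polarized at 58°.
I₂ = I₁ · cos²(33°) = 4.625 · 0.7034 = 3.253 mW/cm².
I₃ = I₂ · cos²(45°) = 3.253 · 0.5 = 1.627 mW/cm².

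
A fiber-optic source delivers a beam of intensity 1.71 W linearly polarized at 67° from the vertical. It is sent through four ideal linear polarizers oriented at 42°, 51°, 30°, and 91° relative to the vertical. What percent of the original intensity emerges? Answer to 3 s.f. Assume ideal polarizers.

By Malus's law, I₁ = 1.71 W · cos²(25°) = 1.405 W.
I₂ = I₁ · cos²(9°) = 1.405 · 0.9755 = 1.37 W.
I₃ = I₂ · cos²(21°) = 1.37 · 0.8716 = 1.194 W.
I₄ = I₃ · cos²(61°) = 1.194 · 0.235 = 0.2807 W.
That is 16.41% of the incident intensity.

≈ 16.4%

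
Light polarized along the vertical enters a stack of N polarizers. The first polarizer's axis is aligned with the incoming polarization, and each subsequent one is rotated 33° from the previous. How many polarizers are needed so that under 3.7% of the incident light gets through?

N = 11

First polarizer is aligned with the polarization: full transmission.
Each further stage multiplies by cos²(33°) = 0.7034.
After N polarizers: T = 0.7034^(N−1). Require T < 0.037 ⇒ N−1 > ln(0.037)/ln(0.7034) = 9.37, so N−1 ≥ 10 and N = 11.
Check: N=11 gives T = 0.02964 < 0.037; N=10 gives T = 0.04214.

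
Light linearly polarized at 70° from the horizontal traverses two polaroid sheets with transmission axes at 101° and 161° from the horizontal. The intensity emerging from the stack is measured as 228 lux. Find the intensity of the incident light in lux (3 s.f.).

I₁ = I₀ cos²(101° − 70°) = I₀ cos²(31°) = 0.7347 I₀.
I₂ = I₁ cos²(161° − 101°) = 0.7347 I₀ · cos²(60°) = 0.1837 I₀.
So 228 lux = 0.1837 I₀, giving I₀ = 228/0.1837 = 1241 lux.

I₀ ≈ 1240 lux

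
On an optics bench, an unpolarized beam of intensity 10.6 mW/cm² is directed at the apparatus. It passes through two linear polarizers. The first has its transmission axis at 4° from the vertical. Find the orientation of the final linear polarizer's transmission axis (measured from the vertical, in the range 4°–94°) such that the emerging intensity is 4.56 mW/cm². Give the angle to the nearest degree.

θ ≈ 26°

Unpolarized light through the first polarizer → I₁ = ½ I₀, now polarized at 4°.
Target fraction: 4.56 / 10.6 mW/cm² = 0.4302 of I₀.
Need I₂/I₀ = 0.4302, so cos²(θ − 4°) = 0.4302 / 0.5 = 0.8604.
θ − 4° = arccos(√0.8604) = 21.9°, giving θ ≈ 4 + 21.9 = 25.9°.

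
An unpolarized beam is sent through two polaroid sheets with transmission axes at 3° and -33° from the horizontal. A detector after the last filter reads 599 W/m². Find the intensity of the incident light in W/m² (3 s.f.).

Unpolarized light through the first polarizer → I₁ = ½ I₀, now polarized at 3°.
I₂ = I₁ cos²(-33° − 3°) = 0.5 I₀ · cos²(36°) = 0.3273 I₀.
So 599 W/m² = 0.3273 I₀, giving I₀ = 599/0.3273 = 1830 W/m².

I₀ ≈ 1830 W/m²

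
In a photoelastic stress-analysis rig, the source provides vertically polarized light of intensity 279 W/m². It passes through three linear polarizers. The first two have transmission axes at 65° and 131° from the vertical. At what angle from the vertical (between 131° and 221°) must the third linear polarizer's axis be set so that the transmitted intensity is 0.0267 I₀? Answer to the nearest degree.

By Malus's law, I₁ = I₀ cos²(65° − 0°) = I₀ cos²(65°) = 0.1786 I₀.
I₂ = I₁ cos²(131° − 65°) = 0.1786 I₀ · cos²(66°) = 0.02955 I₀.
Need I₃/I₀ = 0.0267, so cos²(θ − 131°) = 0.0267 / 0.02955 = 0.9036.
θ − 131° = arccos(√0.9036) = 18.1°, giving θ ≈ 131 + 18.1 = 149.1°.

θ ≈ 149°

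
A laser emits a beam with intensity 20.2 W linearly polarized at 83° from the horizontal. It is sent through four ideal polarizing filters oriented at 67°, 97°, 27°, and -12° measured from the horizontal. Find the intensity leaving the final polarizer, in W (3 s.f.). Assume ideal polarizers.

I ≈ 0.989 W

By Malus's law, I₁ = 20.2 W · cos²(16°) = 18.67 W.
I₂ = I₁ · cos²(30°) = 18.67 · 0.75 = 14 W.
I₃ = I₂ · cos²(70°) = 14 · 0.117 = 1.638 W.
I₄ = I₃ · cos²(39°) = 1.638 · 0.604 = 0.989 W.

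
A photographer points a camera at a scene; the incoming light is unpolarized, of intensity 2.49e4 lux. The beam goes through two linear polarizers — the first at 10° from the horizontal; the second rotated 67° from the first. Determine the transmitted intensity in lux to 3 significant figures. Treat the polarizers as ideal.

I ≈ 1900 lux

Unpolarized light through the first polarizer → I₁ = 2.49e4 lux/2 = 1.245e+04 lux, polarized at 10°.
I₂ = I₁ · cos²(67°) = 1.245e+04 · 0.1527 = 1901 lux.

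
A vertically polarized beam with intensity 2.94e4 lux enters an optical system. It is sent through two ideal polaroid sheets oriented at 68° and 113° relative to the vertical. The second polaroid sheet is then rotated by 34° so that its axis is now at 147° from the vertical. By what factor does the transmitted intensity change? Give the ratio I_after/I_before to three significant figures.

Before rotation:
I₁ = I₀ cos²(68° − 0°) = I₀ cos²(68°) = 0.1403 I₀.
I₂ = I₁ cos²(113° − 68°) = 0.1403 I₀ · cos²(45°) = 0.07017 I₀.
After rotation:
I₁ = I₀ cos²(68° − 0°) = I₀ cos²(68°) = 0.1403 I₀.
I₂ = I₁ cos²(147° − 68°) = 0.1403 I₀ · cos²(79°) = 0.005109 I₀.
Ratio = 0.005109 / 0.07017 = 0.07282.

I_new/I_old ≈ 0.0728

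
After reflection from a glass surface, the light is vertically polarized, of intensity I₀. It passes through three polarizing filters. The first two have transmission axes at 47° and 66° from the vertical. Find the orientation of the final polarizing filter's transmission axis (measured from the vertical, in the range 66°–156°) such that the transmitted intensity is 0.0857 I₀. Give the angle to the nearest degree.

I₁ = I₀ cos²(47° − 0°) = I₀ cos²(47°) = 0.4651 I₀.
I₂ = I₁ cos²(66° − 47°) = 0.4651 I₀ · cos²(19°) = 0.4158 I₀.
Need I₃/I₀ = 0.0857, so cos²(θ − 66°) = 0.0857 / 0.4158 = 0.2061.
θ − 66° = arccos(√0.2061) = 63.0°, giving θ ≈ 66 + 63.0 = 129.0°.

θ ≈ 129°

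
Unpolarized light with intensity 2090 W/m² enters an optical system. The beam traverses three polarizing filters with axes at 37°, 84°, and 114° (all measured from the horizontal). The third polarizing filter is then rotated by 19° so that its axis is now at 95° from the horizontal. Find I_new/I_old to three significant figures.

Before rotation:
Unpolarized light through the first polarizer → I₁ = ½ I₀, now polarized at 37°.
I₂ = I₁ cos²(84° − 37°) = 0.5 I₀ · cos²(47°) = 0.2326 I₀.
I₃ = I₂ cos²(114° − 84°) = 0.2326 I₀ · cos²(30°) = 0.1744 I₀.
After rotation:
Unpolarized light through the first polarizer → I₁ = ½ I₀, now polarized at 37°.
I₂ = I₁ cos²(84° − 37°) = 0.5 I₀ · cos²(47°) = 0.2326 I₀.
I₃ = I₂ cos²(95° − 84°) = 0.2326 I₀ · cos²(11°) = 0.2241 I₀.
Ratio = 0.2241 / 0.1744 = 1.285.

I_new/I_old ≈ 1.28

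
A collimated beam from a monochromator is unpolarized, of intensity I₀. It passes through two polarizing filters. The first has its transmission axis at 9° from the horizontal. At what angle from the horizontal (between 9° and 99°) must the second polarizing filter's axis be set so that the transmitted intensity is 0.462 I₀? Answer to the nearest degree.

θ ≈ 25°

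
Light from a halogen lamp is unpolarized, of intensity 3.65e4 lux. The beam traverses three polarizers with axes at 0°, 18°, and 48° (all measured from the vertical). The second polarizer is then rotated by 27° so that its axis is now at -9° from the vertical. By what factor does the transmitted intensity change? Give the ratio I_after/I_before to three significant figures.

I_new/I_old ≈ 0.427

Before rotation:
Unpolarized light through the first polarizer → I₁ = ½ I₀, now polarized at 0°.
I₂ = I₁ cos²(18° − 0°) = 0.5 I₀ · cos²(18°) = 0.4523 I₀.
I₃ = I₂ cos²(48° − 18°) = 0.4523 I₀ · cos²(30°) = 0.3392 I₀.
After rotation:
Unpolarized light through the first polarizer → I₁ = ½ I₀, now polarized at 0°.
I₂ = I₁ cos²(-9° − 0°) = 0.5 I₀ · cos²(9°) = 0.4878 I₀.
I₃ = I₂ cos²(48° + 9°) = 0.4878 I₀ · cos²(57°) = 0.1447 I₀.
Ratio = 0.1447 / 0.3392 = 0.4266.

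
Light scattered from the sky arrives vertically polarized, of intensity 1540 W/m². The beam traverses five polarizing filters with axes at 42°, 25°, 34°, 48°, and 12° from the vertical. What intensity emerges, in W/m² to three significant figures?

I₁ = 1540 W/m² · cos²(42°) = 850.5 W/m².
I₂ = I₁ · cos²(17°) = 850.5 · 0.9145 = 777.8 W/m².
I₃ = I₂ · cos²(9°) = 777.8 · 0.9755 = 758.8 W/m².
I₄ = I₃ · cos²(14°) = 758.8 · 0.9415 = 714.3 W/m².
I₅ = I₄ · cos²(36°) = 714.3 · 0.6545 = 467.5 W/m².

I ≈ 468 W/m²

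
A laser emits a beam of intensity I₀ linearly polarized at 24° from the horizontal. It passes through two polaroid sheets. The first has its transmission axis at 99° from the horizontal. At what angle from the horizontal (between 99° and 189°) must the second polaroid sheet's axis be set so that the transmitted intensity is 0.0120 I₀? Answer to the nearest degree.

θ ≈ 164°

I₁ = I₀ cos²(99° − 24°) = I₀ cos²(75°) = 0.06699 I₀.
Need I₂/I₀ = 0.012, so cos²(θ − 99°) = 0.012 / 0.06699 = 0.1791.
θ − 99° = arccos(√0.1791) = 65.0°, giving θ ≈ 99 + 65.0 = 164.0°.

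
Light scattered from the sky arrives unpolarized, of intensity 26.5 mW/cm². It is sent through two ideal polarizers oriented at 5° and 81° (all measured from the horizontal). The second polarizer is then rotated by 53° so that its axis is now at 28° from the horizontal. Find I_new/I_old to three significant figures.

Before rotation:
Unpolarized light through the first polarizer → I₁ = ½ I₀, now polarized at 5°.
I₂ = I₁ cos²(81° − 5°) = 0.5 I₀ · cos²(76°) = 0.02926 I₀.
After rotation:
Unpolarized light through the first polarizer → I₁ = ½ I₀, now polarized at 5°.
I₂ = I₁ cos²(28° − 5°) = 0.5 I₀ · cos²(23°) = 0.4237 I₀.
Ratio = 0.4237 / 0.02926 = 14.48.

I_new/I_old ≈ 14.5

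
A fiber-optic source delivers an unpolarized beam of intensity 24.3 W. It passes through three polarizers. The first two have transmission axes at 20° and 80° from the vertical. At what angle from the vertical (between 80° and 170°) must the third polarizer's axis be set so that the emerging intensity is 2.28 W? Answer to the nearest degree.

Unpolarized light through the first polarizer → I₁ = ½ I₀, now polarized at 20°.
I₂ = I₁ cos²(80° − 20°) = 0.5 I₀ · cos²(60°) = 0.125 I₀.
Target fraction: 2.28 / 24.3 W = 0.09383 of I₀.
Need I₃/I₀ = 0.09383, so cos²(θ − 80°) = 0.09383 / 0.125 = 0.7506.
θ − 80° = arccos(√0.7506) = 30.0°, giving θ ≈ 80 + 30.0 = 110.0°.

θ ≈ 110°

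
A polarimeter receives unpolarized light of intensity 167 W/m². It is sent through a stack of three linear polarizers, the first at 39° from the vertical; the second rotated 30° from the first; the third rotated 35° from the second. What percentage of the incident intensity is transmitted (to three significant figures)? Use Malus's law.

Unpolarized light through the first polarizer → I₁ = 167 W/m²/2 = 83.5 W/m², polarized at 39°.
I₂ = I₁ · cos²(30°) = 83.5 · 0.75 = 62.63 W/m².
I₃ = I₂ · cos²(35°) = 62.63 · 0.671 = 42.02 W/m².
That is 25.16% of the incident intensity.

≈ 25.2%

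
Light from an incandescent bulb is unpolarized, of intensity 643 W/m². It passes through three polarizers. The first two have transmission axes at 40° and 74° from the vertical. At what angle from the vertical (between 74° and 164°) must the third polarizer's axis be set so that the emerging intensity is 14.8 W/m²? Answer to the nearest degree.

Unpolarized light through the first polarizer → I₁ = ½ I₀, now polarized at 40°.
I₂ = I₁ cos²(74° − 40°) = 0.5 I₀ · cos²(34°) = 0.3437 I₀.
Target fraction: 14.8 / 643 W/m² = 0.02302 of I₀.
Need I₃/I₀ = 0.02302, so cos²(θ − 74°) = 0.02302 / 0.3437 = 0.06698.
θ − 74° = arccos(√0.06698) = 75.0°, giving θ ≈ 74 + 75.0 = 149.0°.

θ ≈ 149°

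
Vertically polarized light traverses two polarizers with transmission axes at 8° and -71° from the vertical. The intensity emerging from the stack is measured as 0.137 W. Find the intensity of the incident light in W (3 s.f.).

I₁ = I₀ cos²(8° − 0°) = I₀ cos²(8°) = 0.9806 I₀.
I₂ = I₁ cos²(-71° − 8°) = 0.9806 I₀ · cos²(79°) = 0.0357 I₀.
So 0.137 W = 0.0357 I₀, giving I₀ = 0.137/0.0357 = 3.837 W.

I₀ ≈ 3.84 W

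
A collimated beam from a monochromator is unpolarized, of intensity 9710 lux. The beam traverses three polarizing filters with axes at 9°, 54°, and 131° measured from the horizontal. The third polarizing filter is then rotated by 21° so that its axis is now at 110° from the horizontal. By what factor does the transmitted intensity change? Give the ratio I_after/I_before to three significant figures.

Before rotation:
Unpolarized light through the first polarizer → I₁ = ½ I₀, now polarized at 9°.
I₂ = I₁ cos²(54° − 9°) = 0.5 I₀ · cos²(45°) = 0.25 I₀.
I₃ = I₂ cos²(131° − 54°) = 0.25 I₀ · cos²(77°) = 0.01265 I₀.
After rotation:
Unpolarized light through the first polarizer → I₁ = ½ I₀, now polarized at 9°.
I₂ = I₁ cos²(54° − 9°) = 0.5 I₀ · cos²(45°) = 0.25 I₀.
I₃ = I₂ cos²(110° − 54°) = 0.25 I₀ · cos²(56°) = 0.07817 I₀.
Ratio = 0.07817 / 0.01265 = 6.179.

I_new/I_old ≈ 6.18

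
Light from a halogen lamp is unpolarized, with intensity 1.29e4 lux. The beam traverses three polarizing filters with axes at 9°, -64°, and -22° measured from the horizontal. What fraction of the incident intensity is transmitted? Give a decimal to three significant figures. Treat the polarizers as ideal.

Unpolarized light through the first polarizer → I₁ = 1.29e4 lux/2 = 6450 lux, polarized at 9°.
I₂ = I₁ · cos²(73°) = 6450 · 0.08548 = 551.4 lux.
I₃ = I₂ · cos²(42°) = 551.4 · 0.5523 = 304.5 lux.
Transmitted fraction = 0.0236.

I/I₀ ≈ 0.0236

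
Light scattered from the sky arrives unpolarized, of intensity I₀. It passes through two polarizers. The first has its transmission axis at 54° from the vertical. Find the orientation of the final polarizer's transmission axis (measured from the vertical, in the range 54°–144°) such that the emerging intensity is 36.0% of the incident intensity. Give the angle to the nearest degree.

θ ≈ 86°

Unpolarized light through the first polarizer → I₁ = ½ I₀, now polarized at 54°.
Need I₂/I₀ = 0.36, so cos²(θ − 54°) = 0.36 / 0.5 = 0.72.
θ − 54° = arccos(√0.72) = 31.9°, giving θ ≈ 54 + 31.9 = 85.9°.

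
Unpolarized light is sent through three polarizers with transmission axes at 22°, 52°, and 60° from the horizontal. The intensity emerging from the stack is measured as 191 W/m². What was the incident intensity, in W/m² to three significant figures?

Unpolarized light through the first polarizer → I₁ = ½ I₀, now polarized at 22°.
I₂ = I₁ cos²(52° − 22°) = 0.5 I₀ · cos²(30°) = 0.375 I₀.
I₃ = I₂ cos²(60° − 52°) = 0.375 I₀ · cos²(8°) = 0.3677 I₀.
So 191 W/m² = 0.3677 I₀, giving I₀ = 191/0.3677 = 519.4 W/m².

I₀ ≈ 519 W/m²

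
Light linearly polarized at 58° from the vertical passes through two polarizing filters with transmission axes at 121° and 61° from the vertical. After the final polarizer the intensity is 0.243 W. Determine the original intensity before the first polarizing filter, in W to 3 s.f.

By Malus's law, I₁ = I₀ cos²(121° − 58°) = I₀ cos²(63°) = 0.2061 I₀.
I₂ = I₁ cos²(61° − 121°) = 0.2061 I₀ · cos²(60°) = 0.05153 I₀.
So 0.243 W = 0.05153 I₀, giving I₀ = 0.243/0.05153 = 4.716 W.

I₀ ≈ 4.72 W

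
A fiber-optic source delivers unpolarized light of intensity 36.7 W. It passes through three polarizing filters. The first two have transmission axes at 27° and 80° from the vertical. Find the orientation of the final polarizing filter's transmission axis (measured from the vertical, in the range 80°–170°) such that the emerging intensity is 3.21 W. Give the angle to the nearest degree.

Unpolarized light through the first polarizer → I₁ = ½ I₀, now polarized at 27°.
I₂ = I₁ cos²(80° − 27°) = 0.5 I₀ · cos²(53°) = 0.1811 I₀.
Target fraction: 3.21 / 36.7 W = 0.08747 of I₀.
Need I₃/I₀ = 0.08747, so cos²(θ − 80°) = 0.08747 / 0.1811 = 0.483.
θ − 80° = arccos(√0.483) = 46.0°, giving θ ≈ 80 + 46.0 = 126.0°.

θ ≈ 126°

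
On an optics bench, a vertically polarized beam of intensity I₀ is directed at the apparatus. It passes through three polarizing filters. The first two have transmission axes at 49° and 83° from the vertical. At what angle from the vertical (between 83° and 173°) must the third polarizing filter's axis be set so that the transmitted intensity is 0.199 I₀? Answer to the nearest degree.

θ ≈ 118°

I₁ = I₀ cos²(49° − 0°) = I₀ cos²(49°) = 0.4304 I₀.
I₂ = I₁ cos²(83° − 49°) = 0.4304 I₀ · cos²(34°) = 0.2958 I₀.
Need I₃/I₀ = 0.199, so cos²(θ − 83°) = 0.199 / 0.2958 = 0.6727.
θ − 83° = arccos(√0.6727) = 34.9°, giving θ ≈ 83 + 34.9 = 117.9°.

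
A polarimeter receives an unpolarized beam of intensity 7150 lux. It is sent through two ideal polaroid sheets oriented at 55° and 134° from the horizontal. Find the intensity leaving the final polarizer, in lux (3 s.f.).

I ≈ 130 lux

Unpolarized light through the first polarizer → I₁ = 7150 lux/2 = 3575 lux, polarized at 55°.
I₂ = I₁ · cos²(79°) = 3575 · 0.03641 = 130.2 lux.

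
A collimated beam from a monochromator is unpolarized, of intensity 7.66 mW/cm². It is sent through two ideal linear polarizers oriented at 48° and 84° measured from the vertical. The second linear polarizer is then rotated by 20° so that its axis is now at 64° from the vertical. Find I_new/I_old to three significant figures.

Before rotation:
Unpolarized light through the first polarizer → I₁ = ½ I₀, now polarized at 48°.
I₂ = I₁ cos²(84° − 48°) = 0.5 I₀ · cos²(36°) = 0.3273 I₀.
After rotation:
Unpolarized light through the first polarizer → I₁ = ½ I₀, now polarized at 48°.
I₂ = I₁ cos²(64° − 48°) = 0.5 I₀ · cos²(16°) = 0.462 I₀.
Ratio = 0.462 / 0.3273 = 1.412.

I_new/I_old ≈ 1.41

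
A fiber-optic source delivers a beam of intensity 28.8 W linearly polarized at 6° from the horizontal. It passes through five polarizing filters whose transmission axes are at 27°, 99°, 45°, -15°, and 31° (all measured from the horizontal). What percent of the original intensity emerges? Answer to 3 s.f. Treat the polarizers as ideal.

I₁ = 28.8 W · cos²(21°) = 25.1 W.
I₂ = I₁ · cos²(72°) = 25.1 · 0.09549 = 2.397 W.
I₃ = I₂ · cos²(54°) = 2.397 · 0.3455 = 0.8281 W.
I₄ = I₃ · cos²(60°) = 0.8281 · 0.25 = 0.207 W.
I₅ = I₄ · cos²(46°) = 0.207 · 0.4826 = 0.0999 W.
That is 0.3469% of the incident intensity.

≈ 0.347%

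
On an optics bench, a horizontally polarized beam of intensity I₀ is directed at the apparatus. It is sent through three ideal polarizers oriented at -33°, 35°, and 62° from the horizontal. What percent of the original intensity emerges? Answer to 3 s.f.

≈ 7.84%

I₁ = I₀ cos²(-33° − 0°) = I₀ cos²(33°) = 0.7034 I₀.
I₂ = I₁ cos²(35° + 33°) = 0.7034 I₀ · cos²(68°) = 0.0987 I₀.
I₃ = I₂ cos²(62° − 35°) = 0.0987 I₀ · cos²(27°) = 0.07836 I₀.
That is 7.836% of the incident intensity.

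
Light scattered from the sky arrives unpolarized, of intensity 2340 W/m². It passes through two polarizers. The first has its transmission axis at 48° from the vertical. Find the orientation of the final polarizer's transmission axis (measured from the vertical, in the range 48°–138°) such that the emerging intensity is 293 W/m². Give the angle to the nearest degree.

θ ≈ 108°

Unpolarized light through the first polarizer → I₁ = ½ I₀, now polarized at 48°.
Target fraction: 293 / 2340 W/m² = 0.1252 of I₀.
Need I₂/I₀ = 0.1252, so cos²(θ − 48°) = 0.1252 / 0.5 = 0.2504.
θ − 48° = arccos(√0.2504) = 60.0°, giving θ ≈ 48 + 60.0 = 108.0°.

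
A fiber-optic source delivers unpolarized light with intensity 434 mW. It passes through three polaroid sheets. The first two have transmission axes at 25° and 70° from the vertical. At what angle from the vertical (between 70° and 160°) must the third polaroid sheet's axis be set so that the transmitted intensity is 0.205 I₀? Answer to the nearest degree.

Unpolarized light through the first polarizer → I₁ = ½ I₀, now polarized at 25°.
I₂ = I₁ cos²(70° − 25°) = 0.5 I₀ · cos²(45°) = 0.25 I₀.
Need I₃/I₀ = 0.205, so cos²(θ − 70°) = 0.205 / 0.25 = 0.82.
θ − 70° = arccos(√0.82) = 25.1°, giving θ ≈ 70 + 25.1 = 95.1°.

θ ≈ 95°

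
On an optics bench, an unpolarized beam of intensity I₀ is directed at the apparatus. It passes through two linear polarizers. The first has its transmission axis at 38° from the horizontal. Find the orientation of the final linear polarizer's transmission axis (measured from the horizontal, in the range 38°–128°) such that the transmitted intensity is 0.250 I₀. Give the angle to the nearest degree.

θ ≈ 83°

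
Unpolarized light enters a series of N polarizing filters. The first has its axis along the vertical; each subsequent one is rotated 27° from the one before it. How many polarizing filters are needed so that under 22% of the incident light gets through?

N = 5

First polarizer halves the unpolarized light: factor 1/2.
Each further stage multiplies by cos²(27°) = 0.7939.
After N polarizers: T = 0.5·0.7939^(N−1). Require T < 0.22 ⇒ N−1 > ln(0.22/0.5)/ln(0.7939) = 3.56, so N−1 ≥ 4 and N = 5.
Check: N=5 gives T = 0.1986 < 0.22; N=4 gives T = 0.2502.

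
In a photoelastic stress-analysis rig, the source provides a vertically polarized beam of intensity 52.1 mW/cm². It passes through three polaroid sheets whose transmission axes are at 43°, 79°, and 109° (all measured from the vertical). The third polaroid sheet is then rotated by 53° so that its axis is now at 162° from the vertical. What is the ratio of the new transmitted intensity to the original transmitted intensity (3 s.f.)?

Before rotation:
I₁ = I₀ cos²(43° − 0°) = I₀ cos²(43°) = 0.5349 I₀.
I₂ = I₁ cos²(79° − 43°) = 0.5349 I₀ · cos²(36°) = 0.3501 I₀.
I₃ = I₂ cos²(109° − 79°) = 0.3501 I₀ · cos²(30°) = 0.2626 I₀.
After rotation:
I₁ = I₀ cos²(43° − 0°) = I₀ cos²(43°) = 0.5349 I₀.
I₂ = I₁ cos²(79° − 43°) = 0.5349 I₀ · cos²(36°) = 0.3501 I₀.
I₃ = I₂ cos²(162° − 79°) = 0.3501 I₀ · cos²(83°) = 0.005199 I₀.
Ratio = 0.005199 / 0.2626 = 0.0198.

I_new/I_old ≈ 0.0198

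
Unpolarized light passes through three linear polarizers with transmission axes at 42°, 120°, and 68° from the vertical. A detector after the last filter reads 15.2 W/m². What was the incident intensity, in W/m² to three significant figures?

I₀ ≈ 1860 W/m²

Unpolarized light through the first polarizer → I₁ = ½ I₀, now polarized at 42°.
I₂ = I₁ cos²(120° − 42°) = 0.5 I₀ · cos²(78°) = 0.02161 I₀.
I₃ = I₂ cos²(68° − 120°) = 0.02161 I₀ · cos²(52°) = 0.008192 I₀.
So 15.2 W/m² = 0.008192 I₀, giving I₀ = 15.2/0.008192 = 1855 W/m².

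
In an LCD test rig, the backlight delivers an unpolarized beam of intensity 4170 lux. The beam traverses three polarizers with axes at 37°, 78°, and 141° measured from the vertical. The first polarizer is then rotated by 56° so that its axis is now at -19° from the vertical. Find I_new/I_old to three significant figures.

I_new/I_old ≈ 0.0261

Before rotation:
Unpolarized light through the first polarizer → I₁ = ½ I₀, now polarized at 37°.
I₂ = I₁ cos²(78° − 37°) = 0.5 I₀ · cos²(41°) = 0.2848 I₀.
I₃ = I₂ cos²(141° − 78°) = 0.2848 I₀ · cos²(63°) = 0.0587 I₀.
After rotation:
Unpolarized light through the first polarizer → I₁ = ½ I₀, now polarized at -19°.
Angle between axes 1 and 2: 83°. I₂ = 0.5 I₀ · cos²(83°) = 0.007426 I₀.
I₃ = I₂ cos²(141° − 78°) = 0.007426 I₀ · cos²(63°) = 0.001531 I₀.
Ratio = 0.001531 / 0.0587 = 0.02608.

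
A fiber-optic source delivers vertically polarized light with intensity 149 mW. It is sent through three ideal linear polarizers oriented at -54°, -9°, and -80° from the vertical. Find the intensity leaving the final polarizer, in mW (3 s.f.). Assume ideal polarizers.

I ≈ 2.73 mW

By Malus's law, I₁ = 149 mW · cos²(54°) = 51.48 mW.
I₂ = I₁ · cos²(45°) = 51.48 · 0.5 = 25.74 mW.
I₃ = I₂ · cos²(71°) = 25.74 · 0.106 = 2.728 mW.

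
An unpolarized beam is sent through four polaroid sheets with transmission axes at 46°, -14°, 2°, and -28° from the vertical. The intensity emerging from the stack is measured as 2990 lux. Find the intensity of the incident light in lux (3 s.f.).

I₀ ≈ 3.45e4 lux

Unpolarized light through the first polarizer → I₁ = ½ I₀, now polarized at 46°.
I₂ = I₁ cos²(-14° − 46°) = 0.5 I₀ · cos²(60°) = 0.125 I₀.
I₃ = I₂ cos²(2° + 14°) = 0.125 I₀ · cos²(16°) = 0.1155 I₀.
I₄ = I₃ cos²(-28° − 2°) = 0.1155 I₀ · cos²(30°) = 0.08663 I₀.
So 2990 lux = 0.08663 I₀, giving I₀ = 2990/0.08663 = 3.452e+04 lux.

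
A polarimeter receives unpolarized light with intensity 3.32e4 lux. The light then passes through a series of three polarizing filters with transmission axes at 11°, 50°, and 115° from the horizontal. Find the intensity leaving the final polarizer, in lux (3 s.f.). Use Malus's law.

I ≈ 1790 lux

Unpolarized light through the first polarizer → I₁ = 3.32e4 lux/2 = 1.66e+04 lux, polarized at 11°.
I₂ = I₁ · cos²(39°) = 1.66e+04 · 0.604 = 1.003e+04 lux.
I₃ = I₂ · cos²(65°) = 1.003e+04 · 0.1786 = 1791 lux.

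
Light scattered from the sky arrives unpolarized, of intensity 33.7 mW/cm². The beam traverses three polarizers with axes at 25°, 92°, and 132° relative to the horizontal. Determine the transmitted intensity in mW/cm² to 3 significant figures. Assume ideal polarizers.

I ≈ 1.51 mW/cm²

Unpolarized light through the first polarizer → I₁ = 33.7 mW/cm²/2 = 16.85 mW/cm², polarized at 25°.
I₂ = I₁ · cos²(67°) = 16.85 · 0.1527 = 2.573 mW/cm².
I₃ = I₂ · cos²(40°) = 2.573 · 0.5868 = 1.51 mW/cm².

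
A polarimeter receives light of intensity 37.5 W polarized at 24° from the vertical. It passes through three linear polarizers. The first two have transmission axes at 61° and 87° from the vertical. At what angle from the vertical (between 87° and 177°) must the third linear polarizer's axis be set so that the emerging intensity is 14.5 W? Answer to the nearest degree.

By Malus's law, I₁ = I₀ cos²(61° − 24°) = I₀ cos²(37°) = 0.6378 I₀.
I₂ = I₁ cos²(87° − 61°) = 0.6378 I₀ · cos²(26°) = 0.5152 I₀.
Target fraction: 14.5 / 37.5 W = 0.3867 of I₀.
Need I₃/I₀ = 0.3867, so cos²(θ − 87°) = 0.3867 / 0.5152 = 0.7504.
θ − 87° = arccos(√0.7504) = 30.0°, giving θ ≈ 87 + 30.0 = 117.0°.

θ ≈ 117°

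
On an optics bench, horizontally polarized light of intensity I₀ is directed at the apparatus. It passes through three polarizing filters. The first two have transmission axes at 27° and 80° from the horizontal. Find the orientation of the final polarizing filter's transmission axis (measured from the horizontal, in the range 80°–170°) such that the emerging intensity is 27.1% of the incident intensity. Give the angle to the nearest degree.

By Malus's law, I₁ = I₀ cos²(27° − 0°) = I₀ cos²(27°) = 0.7939 I₀.
I₂ = I₁ cos²(80° − 27°) = 0.7939 I₀ · cos²(53°) = 0.2875 I₀.
Need I₃/I₀ = 0.271, so cos²(θ − 80°) = 0.271 / 0.2875 = 0.9425.
θ − 80° = arccos(√0.9425) = 13.9°, giving θ ≈ 80 + 13.9 = 93.9°.

θ ≈ 94°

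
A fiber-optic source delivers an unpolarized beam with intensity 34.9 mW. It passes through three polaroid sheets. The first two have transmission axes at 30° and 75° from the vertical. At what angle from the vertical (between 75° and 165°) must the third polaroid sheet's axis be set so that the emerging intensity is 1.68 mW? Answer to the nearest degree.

θ ≈ 139°

Unpolarized light through the first polarizer → I₁ = ½ I₀, now polarized at 30°.
I₂ = I₁ cos²(75° − 30°) = 0.5 I₀ · cos²(45°) = 0.25 I₀.
Target fraction: 1.68 / 34.9 mW = 0.04814 of I₀.
Need I₃/I₀ = 0.04814, so cos²(θ − 75°) = 0.04814 / 0.25 = 0.1926.
θ − 75° = arccos(√0.1926) = 64.0°, giving θ ≈ 75 + 64.0 = 139.0°.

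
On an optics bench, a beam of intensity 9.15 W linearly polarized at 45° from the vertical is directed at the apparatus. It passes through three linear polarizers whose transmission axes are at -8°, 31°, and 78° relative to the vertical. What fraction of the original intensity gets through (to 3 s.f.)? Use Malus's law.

I/I₀ ≈ 0.102

By Malus's law, I₁ = 9.15 W · cos²(53°) = 3.314 W.
I₂ = I₁ · cos²(39°) = 3.314 · 0.604 = 2.001 W.
I₃ = I₂ · cos²(47°) = 2.001 · 0.4651 = 0.9309 W.
Transmitted fraction = 0.1017.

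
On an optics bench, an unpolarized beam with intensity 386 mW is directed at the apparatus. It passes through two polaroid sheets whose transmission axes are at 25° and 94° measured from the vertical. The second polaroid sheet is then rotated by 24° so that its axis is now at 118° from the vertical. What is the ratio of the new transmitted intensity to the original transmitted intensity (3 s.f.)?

Before rotation:
Unpolarized light through the first polarizer → I₁ = ½ I₀, now polarized at 25°.
I₂ = I₁ cos²(94° − 25°) = 0.5 I₀ · cos²(69°) = 0.06421 I₀.
After rotation:
Unpolarized light through the first polarizer → I₁ = ½ I₀, now polarized at 25°.
Angle between axes 1 and 2: 87°. I₂ = 0.5 I₀ · cos²(87°) = 0.00137 I₀.
Ratio = 0.00137 / 0.06421 = 0.02133.

I_new/I_old ≈ 0.0213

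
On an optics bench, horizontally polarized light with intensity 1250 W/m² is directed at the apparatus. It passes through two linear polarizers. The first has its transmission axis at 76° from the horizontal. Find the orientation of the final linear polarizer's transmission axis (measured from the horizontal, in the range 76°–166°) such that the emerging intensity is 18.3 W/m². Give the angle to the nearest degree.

I₁ = I₀ cos²(76° − 0°) = I₀ cos²(76°) = 0.05853 I₀.
Target fraction: 18.3 / 1250 W/m² = 0.01464 of I₀.
Need I₂/I₀ = 0.01464, so cos²(θ − 76°) = 0.01464 / 0.05853 = 0.2501.
θ − 76° = arccos(√0.2501) = 60.0°, giving θ ≈ 76 + 60.0 = 136.0°.

θ ≈ 136°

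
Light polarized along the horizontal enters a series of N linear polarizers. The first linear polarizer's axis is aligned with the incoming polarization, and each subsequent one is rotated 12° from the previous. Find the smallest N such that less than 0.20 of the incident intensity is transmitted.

First polarizer is aligned with the polarization: full transmission.
Each further stage multiplies by cos²(12°) = 0.9568.
After N polarizers: T = 0.9568^(N−1). Require T < 0.20 ⇒ N−1 > ln(0.20)/ln(0.9568) = 36.42, so N−1 ≥ 37 and N = 38.
Check: N=38 gives T = 0.195 < 0.20; N=37 gives T = 0.2038.

N = 38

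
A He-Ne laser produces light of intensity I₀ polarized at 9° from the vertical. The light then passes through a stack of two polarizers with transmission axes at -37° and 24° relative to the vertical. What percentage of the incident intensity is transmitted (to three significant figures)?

≈ 11.3%

By Malus's law, I₁ = I₀ cos²(-37° − 9°) = I₀ cos²(46°) = 0.4826 I₀.
I₂ = I₁ cos²(24° + 37°) = 0.4826 I₀ · cos²(61°) = 0.1134 I₀.
That is 11.34% of the incident intensity.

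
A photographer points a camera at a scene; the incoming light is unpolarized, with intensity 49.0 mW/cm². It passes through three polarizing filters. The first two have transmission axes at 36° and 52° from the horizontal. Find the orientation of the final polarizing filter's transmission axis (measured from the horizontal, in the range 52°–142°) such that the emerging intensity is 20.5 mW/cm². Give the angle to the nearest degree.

θ ≈ 70°

Unpolarized light through the first polarizer → I₁ = ½ I₀, now polarized at 36°.
I₂ = I₁ cos²(52° − 36°) = 0.5 I₀ · cos²(16°) = 0.462 I₀.
Target fraction: 20.5 / 49.0 mW/cm² = 0.4184 of I₀.
Need I₃/I₀ = 0.4184, so cos²(θ − 52°) = 0.4184 / 0.462 = 0.9055.
θ − 52° = arccos(√0.9055) = 17.9°, giving θ ≈ 52 + 17.9 = 69.9°.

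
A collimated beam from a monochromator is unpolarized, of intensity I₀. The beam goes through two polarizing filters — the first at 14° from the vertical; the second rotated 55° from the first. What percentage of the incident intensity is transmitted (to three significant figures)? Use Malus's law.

Unpolarized light through the first polarizer → I₁ = ½ I₀, now polarized at 14°.
I₂ = I₁ cos²(55°) = 0.5 · 0.329 I₀ = 0.1645 I₀.
That is 16.45% of the incident intensity.

≈ 16.4%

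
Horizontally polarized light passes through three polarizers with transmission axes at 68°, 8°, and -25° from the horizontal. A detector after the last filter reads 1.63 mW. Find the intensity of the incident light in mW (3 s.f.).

By Malus's law, I₁ = I₀ cos²(68° − 0°) = I₀ cos²(68°) = 0.1403 I₀.
I₂ = I₁ cos²(8° − 68°) = 0.1403 I₀ · cos²(60°) = 0.03508 I₀.
I₃ = I₂ cos²(-25° − 8°) = 0.03508 I₀ · cos²(33°) = 0.02468 I₀.
So 1.63 mW = 0.02468 I₀, giving I₀ = 1.63/0.02468 = 66.06 mW.

I₀ ≈ 66.1 mW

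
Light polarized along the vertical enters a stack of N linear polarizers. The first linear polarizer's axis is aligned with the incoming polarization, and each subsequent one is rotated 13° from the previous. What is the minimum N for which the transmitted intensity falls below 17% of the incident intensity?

N = 36

First polarizer is aligned with the polarization: full transmission.
Each further stage multiplies by cos²(13°) = 0.9494.
After N polarizers: T = 0.9494^(N−1). Require T < 0.17 ⇒ N−1 > ln(0.17)/ln(0.9494) = 34.12, so N−1 ≥ 35 and N = 36.
Check: N=36 gives T = 0.1624 < 0.17; N=35 gives T = 0.1711.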